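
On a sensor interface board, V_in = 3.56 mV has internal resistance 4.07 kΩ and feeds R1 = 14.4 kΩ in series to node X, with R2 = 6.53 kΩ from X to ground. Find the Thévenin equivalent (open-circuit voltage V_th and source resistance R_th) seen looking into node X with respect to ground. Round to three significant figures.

V_th ≈ 0.930 mV, R_th ≈ 4.82 kΩ

R1' = 4.07 + 14.4 = 18.47 kΩ (source resistance + R1).
With X open, the divider is unloaded: V_th = 3.56 × 6.53/25.00 = 0.9299 mV.
Looking into X with the source shorted: R_th = R1'·R2/(R1'+R2) = 18.47 × 6.53/25.00 = 4.824 kΩ.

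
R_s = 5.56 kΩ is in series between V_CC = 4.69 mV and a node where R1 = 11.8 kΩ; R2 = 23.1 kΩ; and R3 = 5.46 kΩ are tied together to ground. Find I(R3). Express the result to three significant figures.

Parallel bank: R_p = 1/(1/11.8 + 1/23.1 + 1/5.46) = 3.214 kΩ.
Node voltage V_A = V_CC · R_p/(R_s + R_p) = 4.69 × 0.3663 = 1.718 mV.
I(R3) = V_A / R3 = 1.718/5.46 = 0.3146 µA.

I ≈ 0.315 µA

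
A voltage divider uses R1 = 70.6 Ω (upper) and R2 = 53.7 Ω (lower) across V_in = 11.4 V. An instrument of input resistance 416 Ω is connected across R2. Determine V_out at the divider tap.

V_out ≈ 4.59 V

The load sits in parallel with R2, giving an effective lower resistance R2' = R2·R_L/(R2+R_L) = 47.56 Ω.
Now apply the divider: V_out = 11.4 × 0.4025 = 4.589 V.
(Unloaded it would be 4.93 V; the load pulls it down.)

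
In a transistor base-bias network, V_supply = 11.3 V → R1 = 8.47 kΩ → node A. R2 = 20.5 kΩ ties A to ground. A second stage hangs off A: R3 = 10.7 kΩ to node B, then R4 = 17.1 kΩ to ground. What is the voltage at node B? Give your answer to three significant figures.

V_B ≈ 4.05 V

Looking into the second stage from A: R3 + R4 = 27.80 kΩ appears in parallel with R2.
R2 ‖ (R3+R4) = 11.80 kΩ.
First divider: V_A = V_supply · 11.80/(8.47 + 11.80) = 6.578 V.
V_B = V_A × 0.6151 = 4.046 V.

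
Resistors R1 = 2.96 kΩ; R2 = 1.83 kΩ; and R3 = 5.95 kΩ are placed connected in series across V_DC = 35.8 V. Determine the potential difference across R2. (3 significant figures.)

Series total: ΣR = 2.96 + 1.83 + 5.95 = 10.74 kΩ.
By the voltage-divider rule, V = 35.8 × 1.830/10.74 = 6.100 V.

V ≈ 6.10 V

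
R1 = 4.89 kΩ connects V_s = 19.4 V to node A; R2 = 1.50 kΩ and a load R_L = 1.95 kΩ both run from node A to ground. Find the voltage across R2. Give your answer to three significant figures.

V_out ≈ 2.87 V

R2 ‖ R_L = (1.50 × 1.95)/(1.50 + 1.95) = 0.8478 kΩ.
Voltage divider with the loaded lower leg: V_out = 19.4 × 0.8478/(4.89 + 0.8478) = 19.4 × 0.1478 = 2.867 V.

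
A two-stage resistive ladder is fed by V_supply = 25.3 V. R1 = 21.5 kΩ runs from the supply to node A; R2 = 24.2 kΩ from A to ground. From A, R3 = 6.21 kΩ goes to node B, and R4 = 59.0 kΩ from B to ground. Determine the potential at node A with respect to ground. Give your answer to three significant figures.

The second stage (R3 + R4 = 65.21 kΩ) loads node A in parallel with R2.
Effective lower resistance at A: R2 ‖ 65.21 = 17.65 kΩ.
First divider: V_A = V_supply · 17.65/(21.5 + 17.65) = 11.41 V.

V_A ≈ 11.4 V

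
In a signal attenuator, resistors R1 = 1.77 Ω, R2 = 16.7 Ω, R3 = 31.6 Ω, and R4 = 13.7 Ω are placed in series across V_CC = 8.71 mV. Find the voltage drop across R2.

Series total: ΣR = 1.77 + 16.7 + 31.6 + 13.7 = 63.77 Ω.
V = V_CC · R/ΣR = 8.71 × 0.2619 = 2.281 mV.

V ≈ 2.28 mV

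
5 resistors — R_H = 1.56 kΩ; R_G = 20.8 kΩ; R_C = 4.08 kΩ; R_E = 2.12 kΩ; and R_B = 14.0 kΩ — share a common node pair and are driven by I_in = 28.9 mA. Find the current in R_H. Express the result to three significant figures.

ΣG = 1/1.56 + 1/20.8 + 1/4.08 + 1/2.12 + 1/14.0 = 1.477.
By the current-divider rule, I = I_in · G_k/ΣG = 28.9 × 0.4339 = 12.54 mA.

I ≈ 12.5 mA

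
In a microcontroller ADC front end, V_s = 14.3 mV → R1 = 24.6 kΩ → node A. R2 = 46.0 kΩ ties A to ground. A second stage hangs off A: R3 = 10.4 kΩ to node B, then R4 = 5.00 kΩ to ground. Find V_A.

V_A ≈ 4.57 mV

Node A sees R2 in parallel with the series input of stage 2, R3 + R4 = 15.40 kΩ.
R2 ‖ (R3+R4) = 11.54 kΩ.
V_A = 14.3 × 11.54/(24.6 + 11.54) = 4.566 mV.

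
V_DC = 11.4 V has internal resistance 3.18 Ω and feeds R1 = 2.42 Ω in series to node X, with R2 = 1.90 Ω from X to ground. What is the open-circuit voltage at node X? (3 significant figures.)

V_th ≈ 2.89 V

R1' = 3.18 + 2.42 = 5.600 Ω (source resistance + R1).
With X open, the divider is unloaded: V_th = 11.4 × 1.90/7.500 = 2.888 V.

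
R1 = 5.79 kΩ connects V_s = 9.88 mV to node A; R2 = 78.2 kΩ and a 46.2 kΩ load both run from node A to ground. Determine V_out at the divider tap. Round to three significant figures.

First combine the lower leg with the load: R2 ‖ R_L = 29.04 kΩ.
Voltage divider with the loaded lower leg: V_out = 9.88 × 29.04/(5.79 + 29.04) = 9.88 × 0.8338 = 8.238 mV.

V_out ≈ 8.24 mV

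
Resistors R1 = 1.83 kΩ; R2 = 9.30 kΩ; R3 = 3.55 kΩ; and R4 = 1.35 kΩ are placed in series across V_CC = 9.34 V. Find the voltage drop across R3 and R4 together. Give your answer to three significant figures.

V ≈ 2.86 V

Total series resistance ΣR = 1.83 + 9.30 + 3.55 + 1.35 = 16.03 kΩ.
R_{R3..R4} = 3.55 + 1.35 = 4.900 kΩ.
V = V_CC · R/ΣR = 9.34 × 0.3057 = 2.855 V.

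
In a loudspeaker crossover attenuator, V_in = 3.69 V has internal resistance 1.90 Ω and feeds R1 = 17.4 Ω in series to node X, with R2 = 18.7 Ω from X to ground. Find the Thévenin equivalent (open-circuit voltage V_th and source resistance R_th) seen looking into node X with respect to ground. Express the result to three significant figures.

V_th ≈ 1.82 V, R_th ≈ 9.50 Ω

R1' = 1.90 + 17.4 = 19.30 Ω (source resistance + R1).
Open-circuit (no load on X): V_th = V_in · R2/(R1' + R2) = 3.69 × 18.7/(19.30 + 18.7) = 1.816 V.
Looking into X with the source shorted: R_th = R1'·R2/(R1'+R2) = 19.30 × 18.7/38.00 = 9.498 Ω.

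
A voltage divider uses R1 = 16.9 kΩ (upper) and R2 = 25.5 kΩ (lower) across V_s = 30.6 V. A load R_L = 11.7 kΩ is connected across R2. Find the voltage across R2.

First combine the lower leg with the load: R2 ‖ R_L = 8.020 kΩ.
Now apply the divider: V_out = 30.6 × 0.3218 = 9.848 V.

V_out ≈ 9.85 V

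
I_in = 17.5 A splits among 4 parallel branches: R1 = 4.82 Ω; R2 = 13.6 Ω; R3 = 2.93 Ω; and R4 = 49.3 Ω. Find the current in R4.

ΣG = 1/4.82 + 1/13.6 + 1/2.93 + 1/49.3 = 0.6426.
R4 takes the fraction G_k/ΣG = 0.02028/0.6426 = 0.03157, so I = 17.5 × 0.03157 = 0.5524 A.

I ≈ 0.552 A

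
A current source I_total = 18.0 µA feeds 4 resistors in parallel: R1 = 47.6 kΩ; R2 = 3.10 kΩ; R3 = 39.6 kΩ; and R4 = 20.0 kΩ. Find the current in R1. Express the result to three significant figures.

I ≈ 0.903 µA

Total conductance ΣG = 1/47.6 + 1/3.10 + 1/39.6 + 1/20.0 = 0.4188 (units of 1/kΩ).
By the current-divider rule, I = I_total · G_k/ΣG = 18.0 × 0.05016 = 0.9029 µA.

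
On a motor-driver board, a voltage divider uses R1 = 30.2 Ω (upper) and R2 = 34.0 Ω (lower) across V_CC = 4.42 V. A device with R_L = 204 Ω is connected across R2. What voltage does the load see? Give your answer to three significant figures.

R2 ‖ R_L = (34.0 × 204)/(34.0 + 204) = 29.14 Ω.
Then V_out = V_CC · R2'/(R1 + R2') = 4.42 × 29.14/59.34 = 2.171 V.

V_out ≈ 2.17 V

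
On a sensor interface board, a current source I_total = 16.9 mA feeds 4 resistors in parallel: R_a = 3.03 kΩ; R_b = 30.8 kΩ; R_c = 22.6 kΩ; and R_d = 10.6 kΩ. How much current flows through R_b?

Conductances: ΣG = 1/3.03 + 1/30.8 + 1/22.6 + 1/10.6 = 0.5011 (1/kΩ).
By the current-divider rule, I = I_total · G_k/ΣG = 16.9 × 0.06479 = 1.095 mA.

I ≈ 1.10 mA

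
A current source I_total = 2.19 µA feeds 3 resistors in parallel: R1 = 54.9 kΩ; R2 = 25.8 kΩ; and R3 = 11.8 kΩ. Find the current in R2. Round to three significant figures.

ΣG = 1/54.9 + 1/25.8 + 1/11.8 = 0.1417.
By the current-divider rule, I = I_total · G_k/ΣG = 2.19 × 0.2735 = 0.5990 µA.

I ≈ 0.599 µA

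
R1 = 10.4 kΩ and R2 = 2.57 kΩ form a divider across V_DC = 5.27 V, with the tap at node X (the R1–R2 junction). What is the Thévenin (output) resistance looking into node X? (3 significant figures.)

R_th ≈ 2.06 kΩ

Zeroing V_DC shorts the top of R1 to ground, so R_th = R1 ‖ R2 = 2.061 kΩ.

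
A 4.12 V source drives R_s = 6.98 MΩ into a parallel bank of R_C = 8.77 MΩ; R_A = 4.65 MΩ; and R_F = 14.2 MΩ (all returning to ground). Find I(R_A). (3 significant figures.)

Equivalent of the parallel group: R_p = 2.503 MΩ.
V_A by voltage divider: V_A = 4.12 × 2.503/(6.98 + 2.503) = 1.087 V.
I(R_A) = V_A / R_A = 1.087/4.65 = 0.2339 µA.

I ≈ 0.234 µA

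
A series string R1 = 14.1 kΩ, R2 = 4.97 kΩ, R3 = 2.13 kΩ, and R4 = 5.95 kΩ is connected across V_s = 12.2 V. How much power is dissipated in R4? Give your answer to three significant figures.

ΣR = 27.15 kΩ → I = 12.2/27.15 = 0.4494 mA.
P(R4) = I²·R4 = (0.4494)² × 5.95 = 1.201 mW.

P ≈ 1.20 mW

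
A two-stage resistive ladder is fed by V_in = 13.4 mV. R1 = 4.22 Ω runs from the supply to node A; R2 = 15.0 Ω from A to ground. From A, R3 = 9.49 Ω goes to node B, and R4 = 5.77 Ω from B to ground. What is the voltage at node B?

Node A sees R2 in parallel with the series input of stage 2, R3 + R4 = 15.26 Ω.
Effective lower resistance at A: R2 ‖ 15.26 = 7.564 Ω.
First divider: V_A = V_in · 7.564/(4.22 + 7.564) = 8.601 mV.
Stage 2 is unloaded, so V_B = V_A · R4/(R3+R4) = 8.601 × 5.77/15.26 = 3.252 mV.

V_B ≈ 3.25 mV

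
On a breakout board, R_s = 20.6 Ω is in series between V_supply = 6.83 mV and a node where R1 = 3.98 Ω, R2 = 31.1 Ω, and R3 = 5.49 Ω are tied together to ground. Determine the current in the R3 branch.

Parallel bank: R_p = 1/(1/3.98 + 1/31.1 + 1/5.49) = 2.148 Ω.
V_A = 6.83 × 2.148/22.75 = 0.6449 mV.
I(R3) = V_A / R3 = 0.6449/5.49 = 0.1175 mA.
(Equivalently: I_total = 0.3002 mA, then current-divider fraction G_k/ΣG = 0.3912.)

I ≈ 0.117 mA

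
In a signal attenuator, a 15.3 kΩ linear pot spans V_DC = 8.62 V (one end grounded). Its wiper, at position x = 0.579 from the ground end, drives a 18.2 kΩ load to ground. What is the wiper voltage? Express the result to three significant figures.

V_out ≈ 4.14 V

The pot divides into 6.441 kΩ above the wiper and 8.859 kΩ below.
Lower segment in parallel with the load: 8.859 ‖ 18.2 = 5.958 kΩ.
V_out = 8.62 × 5.958/(6.441 + 5.958) = 4.142 V.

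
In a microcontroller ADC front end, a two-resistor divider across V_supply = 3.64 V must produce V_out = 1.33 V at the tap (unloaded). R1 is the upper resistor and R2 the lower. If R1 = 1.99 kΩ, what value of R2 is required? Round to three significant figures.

R2 ≈ 1.15 kΩ

Required fraction k = V_out/V_supply = 0.3654.
Rearranging, R2 = R1·k/(1−k) = 1.99 × 0.5758 = 1.146 kΩ.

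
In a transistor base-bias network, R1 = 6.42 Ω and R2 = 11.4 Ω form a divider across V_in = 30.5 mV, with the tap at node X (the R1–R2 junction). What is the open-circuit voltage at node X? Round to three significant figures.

Open-circuit (no load on X): V_th = V_in · R2/(R1 + R2) = 30.5 × 11.4/(6.420 + 11.4) = 19.51 mV.

V_th ≈ 19.5 mV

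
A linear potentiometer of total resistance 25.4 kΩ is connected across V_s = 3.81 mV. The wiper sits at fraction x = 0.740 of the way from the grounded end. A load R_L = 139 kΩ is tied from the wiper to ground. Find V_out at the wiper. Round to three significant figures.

The pot divides into 6.604 kΩ above the wiper and 18.80 kΩ below.
Lower segment in parallel with the load: 18.80 ‖ 139 = 16.56 kΩ.
Loaded-divider output: V_out = 3.81 × 0.7149 = 2.724 mV.
(Unloaded: V_out = x·V_s = 2.82 mV.)

V_out ≈ 2.72 mV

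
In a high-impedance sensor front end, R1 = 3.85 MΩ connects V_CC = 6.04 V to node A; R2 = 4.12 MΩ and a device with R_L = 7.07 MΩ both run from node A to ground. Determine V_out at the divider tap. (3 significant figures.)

V_out ≈ 2.44 V

First combine the lower leg with the load: R2 ‖ R_L = 2.603 MΩ.
Voltage divider with the loaded lower leg: V_out = 6.04 × 2.603/(3.85 + 2.603) = 6.04 × 0.4034 = 2.436 V.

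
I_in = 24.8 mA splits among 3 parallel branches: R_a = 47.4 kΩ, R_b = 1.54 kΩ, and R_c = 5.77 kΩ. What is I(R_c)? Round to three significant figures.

ΣG = 1/47.4 + 1/1.54 + 1/5.77 = 0.8438.
R_c takes the fraction G_k/ΣG = 0.1733/0.8438 = 0.2054, so I = 24.8 × 0.2054 = 5.094 mA.

I ≈ 5.09 mA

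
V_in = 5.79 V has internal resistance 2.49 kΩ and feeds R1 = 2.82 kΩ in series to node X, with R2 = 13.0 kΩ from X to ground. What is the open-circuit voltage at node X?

R1' = 2.49 + 2.82 = 5.310 kΩ (source resistance + R1).
Open-circuit (no load on X): V_th = V_in · R2/(R1' + R2) = 5.79 × 13.0/(5.310 + 13.0) = 4.111 V.

V_th ≈ 4.11 V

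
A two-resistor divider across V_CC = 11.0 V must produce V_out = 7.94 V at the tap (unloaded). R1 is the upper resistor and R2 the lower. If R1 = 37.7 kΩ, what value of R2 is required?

R2 ≈ 97.8 kΩ

The divider ratio is R2/(R1+R2) = 7.94/11.0 = 0.7218.
Rearranging, R2 = R1·k/(1−k) = 37.7 × 2.595 = 97.82 kΩ.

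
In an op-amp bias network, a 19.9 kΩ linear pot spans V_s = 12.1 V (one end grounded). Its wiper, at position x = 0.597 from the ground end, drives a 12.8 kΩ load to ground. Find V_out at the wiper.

V_out ≈ 5.26 V

Lower segment x·R_p = 11.88 kΩ; upper segment (1−x)·R_p = 8.020 kΩ.
(x·R_p) ‖ R_L = 6.162 kΩ.
V_out = 12.1 × 6.162/(8.020 + 6.162) = 5.257 V.
(Unloaded: V_out = x·V_s = 7.22 V.)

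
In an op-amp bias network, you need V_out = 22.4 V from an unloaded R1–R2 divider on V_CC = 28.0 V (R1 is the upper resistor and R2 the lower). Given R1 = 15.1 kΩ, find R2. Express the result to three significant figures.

R2 ≈ 60.4 kΩ

Required fraction k = V_out/V_CC = 0.8000.
Rearranging, R2 = R1·k/(1−k) = 15.1 × 4.000 = 60.40 kΩ.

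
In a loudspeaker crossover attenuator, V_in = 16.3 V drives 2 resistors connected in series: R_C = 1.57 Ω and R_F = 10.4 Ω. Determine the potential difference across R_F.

Total series resistance ΣR = 1.57 + 10.4 = 11.97 Ω.
By the voltage-divider rule, V = 16.3 × 10.40/11.97 = 14.16 V.

V ≈ 14.2 V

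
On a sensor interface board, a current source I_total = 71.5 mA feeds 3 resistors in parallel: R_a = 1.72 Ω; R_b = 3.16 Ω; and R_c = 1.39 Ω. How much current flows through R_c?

ΣG = 1/1.72 + 1/3.16 + 1/1.39 = 1.617.
R_c takes the fraction G_k/ΣG = 0.7194/1.617 = 0.4448, so I = 71.5 × 0.4448 = 31.81 mA.

I ≈ 31.8 mA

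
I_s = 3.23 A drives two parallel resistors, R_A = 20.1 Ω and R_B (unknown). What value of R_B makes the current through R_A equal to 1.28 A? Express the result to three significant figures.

R_B ≈ 13.2 Ω

In a two-way split, I_A/I_s = R_B/(R_A + R_B).
1.28/3.23 = R_B/(R_A + R_B) → R_B = R_A · (0.3963)/(1 − 0.3963) = 20.1 × 0.6564 = 13.19 Ω.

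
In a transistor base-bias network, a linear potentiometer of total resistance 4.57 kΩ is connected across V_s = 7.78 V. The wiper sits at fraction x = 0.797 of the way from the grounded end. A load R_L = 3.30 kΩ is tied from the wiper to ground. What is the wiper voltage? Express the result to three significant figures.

Split the track: R_lower = x·R_p = 3.642 kΩ, R_upper = (1−x)·R_p = 0.9277 kΩ.
R_L loads the lower segment: effective lower R = 1.731 kΩ.
Then V_out = V_s · 1.731/(0.9277 + 1.731) = 5.066 V.

V_out ≈ 5.07 V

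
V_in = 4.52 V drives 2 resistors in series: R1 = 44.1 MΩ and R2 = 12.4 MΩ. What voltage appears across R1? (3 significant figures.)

V ≈ 3.53 V

ΣR = 44.1 + 12.4 = 56.50 MΩ.
By the voltage-divider rule, V = 4.52 × 44.10/56.50 = 3.528 V.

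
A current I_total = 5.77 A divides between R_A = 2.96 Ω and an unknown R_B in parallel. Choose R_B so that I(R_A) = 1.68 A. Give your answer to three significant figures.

R_B ≈ 1.22 Ω

In a two-way split, I_A/I_total = R_B/(R_A + R_B).
1.68/5.77 = R_B/(R_A + R_B) → R_B = R_A · (0.2912)/(1 − 0.2912) = 2.96 × 0.4108 = 1.216 Ω.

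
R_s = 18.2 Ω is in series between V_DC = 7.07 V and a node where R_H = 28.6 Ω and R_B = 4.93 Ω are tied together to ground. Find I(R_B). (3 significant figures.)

I ≈ 0.269 A

Combine the parallel branches: R_p = (1/28.6 + 1/4.93)⁻¹ = 4.205 Ω.
Node voltage V_A = V_DC · R_p/(R_s + R_p) = 7.07 × 0.1877 = 1.327 V.
Branch current I = V_A/R_B = 1.327/4.93 = 0.2692 A.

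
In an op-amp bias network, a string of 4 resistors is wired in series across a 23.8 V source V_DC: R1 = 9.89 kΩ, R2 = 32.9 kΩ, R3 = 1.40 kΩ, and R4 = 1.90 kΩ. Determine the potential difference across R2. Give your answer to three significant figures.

V ≈ 17.0 V

Total series resistance ΣR = 9.89 + 32.9 + 1.40 + 1.90 = 46.09 kΩ.
Voltage divider: V = V_DC · (32.90 / 46.09) = 23.8 × 0.7138 = 16.99 V.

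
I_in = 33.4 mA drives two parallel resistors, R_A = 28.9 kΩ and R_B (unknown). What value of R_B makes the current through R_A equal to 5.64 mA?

The fraction through R_A equals R_B/(R_A+R_B).
5.64/33.4 = R_B/(R_A + R_B) → R_B = R_A · (0.1689)/(1 − 0.1689) = 28.9 × 0.2032 = 5.872 kΩ.

R_B ≈ 5.87 kΩ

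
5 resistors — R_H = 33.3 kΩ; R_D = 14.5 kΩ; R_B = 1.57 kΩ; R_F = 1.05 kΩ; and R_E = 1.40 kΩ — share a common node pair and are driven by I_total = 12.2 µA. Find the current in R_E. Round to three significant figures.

I ≈ 3.63 µA

ΣG = 1/33.3 + 1/14.5 + 1/1.57 + 1/1.05 + 1/1.40 = 2.403.
By the current-divider rule, I = I_total · G_k/ΣG = 12.2 × 0.2973 = 3.627 µA.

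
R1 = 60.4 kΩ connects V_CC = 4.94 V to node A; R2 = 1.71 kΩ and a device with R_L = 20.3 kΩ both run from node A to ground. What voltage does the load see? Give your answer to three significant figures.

First combine the lower leg with the load: R2 ‖ R_L = 1.577 kΩ.
Now apply the divider: V_out = 4.94 × 0.02545 = 0.1257 V.
(Unloaded it would be 0.136 V; the load pulls it down.)

V_out ≈ 0.126 V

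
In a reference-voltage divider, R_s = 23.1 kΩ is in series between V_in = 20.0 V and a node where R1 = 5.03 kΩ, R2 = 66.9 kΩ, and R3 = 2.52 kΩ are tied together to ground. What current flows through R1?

Combine the parallel branches: R_p = (1/5.03 + 1/66.9 + 1/2.52)⁻¹ = 1.638 kΩ.
V_A = 20.0 × 1.638/24.74 = 1.324 V.
Branch current I = V_A/R1 = 1.324/5.03 = 0.2632 mA.

I ≈ 0.263 mA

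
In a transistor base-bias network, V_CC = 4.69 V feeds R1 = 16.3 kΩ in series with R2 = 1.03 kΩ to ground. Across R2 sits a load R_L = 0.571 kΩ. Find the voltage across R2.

V_out ≈ 0.103 V

R2 ‖ R_L = (1.03 × 0.571)/(1.03 + 0.571) = 0.3674 kΩ.
Voltage divider with the loaded lower leg: V_out = 4.69 × 0.3674/(16.3 + 0.3674) = 4.69 × 0.02204 = 0.1034 V.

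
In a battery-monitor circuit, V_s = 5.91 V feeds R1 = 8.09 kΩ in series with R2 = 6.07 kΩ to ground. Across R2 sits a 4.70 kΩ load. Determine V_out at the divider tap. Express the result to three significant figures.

R2 ‖ R_L = (6.07 × 4.70)/(6.07 + 4.70) = 2.649 kΩ.
Now apply the divider: V_out = 5.91 × 0.2467 = 1.458 V.

V_out ≈ 1.46 V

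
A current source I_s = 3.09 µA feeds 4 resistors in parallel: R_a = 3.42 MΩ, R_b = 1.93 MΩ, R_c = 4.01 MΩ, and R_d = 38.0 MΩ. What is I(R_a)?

Conductances: ΣG = 1/3.42 + 1/1.93 + 1/4.01 + 1/38.0 = 1.086 (1/MΩ).
Current divider: I(R_a) = I_s · G_k/ΣG = 3.09 × (0.2924/1.086) = 3.09 × 0.2692 = 0.8318 µA.

I ≈ 0.832 µA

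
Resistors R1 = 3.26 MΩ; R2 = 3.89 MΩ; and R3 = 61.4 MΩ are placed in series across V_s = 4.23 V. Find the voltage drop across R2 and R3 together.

Series total: ΣR = 3.26 + 3.89 + 61.4 = 68.55 MΩ.
R_{R2..R3} = 3.89 + 61.4 = 65.29 MΩ.
By the voltage-divider rule, V = 4.23 × 65.29/68.55 = 4.029 V.

V ≈ 4.03 V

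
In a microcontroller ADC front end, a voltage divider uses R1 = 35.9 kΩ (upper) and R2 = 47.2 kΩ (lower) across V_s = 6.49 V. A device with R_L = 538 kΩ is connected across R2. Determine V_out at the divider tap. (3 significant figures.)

V_out ≈ 3.55 V

The load sits in parallel with R2, giving an effective lower resistance R2' = R2·R_L/(R2+R_L) = 43.39 kΩ.
Then V_out = V_s · R2'/(R1 + R2') = 6.49 × 43.39/79.29 = 3.552 V.
(Unloaded it would be 3.69 V; the load pulls it down.)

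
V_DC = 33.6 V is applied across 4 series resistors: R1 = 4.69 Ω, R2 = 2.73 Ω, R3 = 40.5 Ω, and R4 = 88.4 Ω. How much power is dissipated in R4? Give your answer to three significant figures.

P ≈ 5.37 W

ΣR = 136.3 Ω → I = 33.6/136.3 = 0.2465 A.
P(R4) = I²·R4 = (0.2465)² × 88.4 = 5.370 W.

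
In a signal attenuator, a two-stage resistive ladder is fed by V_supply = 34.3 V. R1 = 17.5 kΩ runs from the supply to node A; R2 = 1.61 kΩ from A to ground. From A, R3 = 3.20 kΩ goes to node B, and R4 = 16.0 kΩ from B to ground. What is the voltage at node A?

V_A ≈ 2.68 V

The second stage (R3 + R4 = 19.20 kΩ) loads node A in parallel with R2.
Effective lower resistance at A: R2 ‖ 19.20 = 1.485 kΩ.
First divider: V_A = V_supply · 1.485/(17.5 + 1.485) = 2.684 V.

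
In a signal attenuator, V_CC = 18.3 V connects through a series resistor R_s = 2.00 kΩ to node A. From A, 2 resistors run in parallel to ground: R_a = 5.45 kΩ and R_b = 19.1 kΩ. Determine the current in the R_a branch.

I ≈ 2.28 mA

Parallel bank: R_p = 1/(1/5.45 + 1/19.1) = 4.240 kΩ.
V_A = 18.3 × 4.240/6.240 = 12.43 V.
Branch current I = V_A/R_a = 12.43/5.45 = 2.282 mA.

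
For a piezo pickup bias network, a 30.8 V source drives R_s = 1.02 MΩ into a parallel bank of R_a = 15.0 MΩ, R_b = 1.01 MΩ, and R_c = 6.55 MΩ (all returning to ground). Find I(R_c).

I ≈ 2.11 µA

Equivalent of the parallel group: R_p = 0.8268 MΩ.
Node voltage V_A = V_DC · R_p/(R_s + R_p) = 30.8 × 0.4477 = 13.79 V.
I(R_c) = V_A / R_c = 13.79/6.55 = 2.105 µA.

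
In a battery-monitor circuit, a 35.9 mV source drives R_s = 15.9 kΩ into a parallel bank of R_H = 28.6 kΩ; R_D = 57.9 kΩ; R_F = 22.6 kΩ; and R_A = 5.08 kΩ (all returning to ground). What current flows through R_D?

I ≈ 0.109 µA

Equivalent of the parallel group: R_p = 3.409 kΩ.
Node voltage V_A = V_s · R_p/(R_s + R_p) = 35.9 × 0.1766 = 6.338 mV.
I(R_D) = V_A / R_D = 6.338/57.9 = 0.1095 µA.
(Check via current divider: I_total = 1.859 µA; share G_k/ΣG = 0.05888 → same result.)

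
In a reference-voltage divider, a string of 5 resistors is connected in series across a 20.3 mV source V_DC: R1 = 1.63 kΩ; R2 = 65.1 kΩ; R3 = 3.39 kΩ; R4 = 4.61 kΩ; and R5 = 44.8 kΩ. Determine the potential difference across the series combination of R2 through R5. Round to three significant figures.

V ≈ 20.0 mV

Series total: ΣR = 1.63 + 65.1 + 3.39 + 4.61 + 44.8 = 119.5 kΩ.
R_{R2..R5} = 65.1 + 3.39 + 4.61 + 44.8 = 117.9 kΩ.
V = V_DC · R/ΣR = 20.3 × 0.9864 = 20.02 mV.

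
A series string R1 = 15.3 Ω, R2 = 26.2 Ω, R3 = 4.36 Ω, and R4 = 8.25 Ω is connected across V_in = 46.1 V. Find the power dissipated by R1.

The common current is I = 46.1/54.11 = 0.8520 A.
V(R1) = I·R = 13.04 V; P = V·I = 13.04 × 0.8520 = 11.11 W.

P ≈ 11.1 W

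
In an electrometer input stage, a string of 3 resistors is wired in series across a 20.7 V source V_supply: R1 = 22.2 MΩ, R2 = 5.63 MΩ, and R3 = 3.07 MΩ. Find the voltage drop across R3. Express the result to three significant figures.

Total series resistance ΣR = 22.2 + 5.63 + 3.07 = 30.90 MΩ.
Voltage divider: V = V_supply · (3.070 / 30.90) = 20.7 × 0.09935 = 2.057 V.

V ≈ 2.06 V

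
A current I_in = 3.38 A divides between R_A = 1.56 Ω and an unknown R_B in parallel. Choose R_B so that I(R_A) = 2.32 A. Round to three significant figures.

Two-branch current divider: I_A = I_in · R_B/(R_A + R_B).
With f = 0.6864, R_B = R_A · f/(1−f) = 1.56 × 2.189 = 3.414 Ω.

R_B ≈ 3.41 Ω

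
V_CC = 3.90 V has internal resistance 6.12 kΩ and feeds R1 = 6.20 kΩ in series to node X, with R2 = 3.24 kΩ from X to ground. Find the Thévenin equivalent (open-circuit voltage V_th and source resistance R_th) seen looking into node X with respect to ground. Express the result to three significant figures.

V_th ≈ 0.812 V, R_th ≈ 2.57 kΩ

R1' = 6.12 + 6.20 = 12.32 kΩ (source resistance + R1).
With X open, the divider is unloaded: V_th = 3.90 × 3.24/15.56 = 0.8121 V.
Looking into X with the source shorted: R_th = R1'·R2/(R1'+R2) = 12.32 × 3.24/15.56 = 2.565 kΩ.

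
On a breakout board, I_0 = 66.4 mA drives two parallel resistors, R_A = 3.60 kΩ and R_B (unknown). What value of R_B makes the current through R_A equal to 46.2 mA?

R_B ≈ 8.23 kΩ

In a two-way split, I_A/I_0 = R_B/(R_A + R_B).
With f = 0.6958, R_B = R_A · f/(1−f) = 3.60 × 2.287 = 8.234 kΩ.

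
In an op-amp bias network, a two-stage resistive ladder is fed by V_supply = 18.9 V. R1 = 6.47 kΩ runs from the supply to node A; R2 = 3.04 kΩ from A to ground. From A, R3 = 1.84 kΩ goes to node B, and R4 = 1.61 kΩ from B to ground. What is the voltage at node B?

V_B ≈ 1.76 V

The second stage (R3 + R4 = 3.450 kΩ) loads node A in parallel with R2.
Effective lower resistance at A: R2 ‖ 3.450 = 1.616 kΩ.
First divider: V_A = V_supply · 1.616/(6.47 + 1.616) = 3.777 V.
Then the unloaded second divider: V_B = V_A × R4/(R3+R4) = 3.777 × 0.4667 = 1.763 V.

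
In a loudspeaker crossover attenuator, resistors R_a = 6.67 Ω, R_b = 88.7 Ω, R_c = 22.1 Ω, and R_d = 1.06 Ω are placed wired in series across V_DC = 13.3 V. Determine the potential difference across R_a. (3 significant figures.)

V ≈ 0.748 V

Total series resistance ΣR = 6.67 + 88.7 + 22.1 + 1.06 = 118.5 Ω.
V = V_DC · R/ΣR = 13.3 × 0.05627 = 0.7484 V.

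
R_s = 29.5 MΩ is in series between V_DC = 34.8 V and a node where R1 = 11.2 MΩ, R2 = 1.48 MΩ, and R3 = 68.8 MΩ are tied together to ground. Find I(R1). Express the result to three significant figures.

Combine the parallel branches: R_p = (1/11.2 + 1/1.48 + 1/68.8)⁻¹ = 1.283 MΩ.
V_A = 34.8 × 1.283/30.78 = 1.450 V.
I(R1) = V_A / R1 = 1.450/11.2 = 0.1295 µA.
(Check via current divider: I_total = 1.130 µA; share G_k/ΣG = 0.1145 → same result.)

I ≈ 0.129 µA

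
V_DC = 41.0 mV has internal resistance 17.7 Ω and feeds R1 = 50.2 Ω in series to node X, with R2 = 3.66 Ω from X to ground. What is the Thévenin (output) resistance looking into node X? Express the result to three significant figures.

R_th ≈ 3.47 Ω

R1' = 17.7 + 50.2 = 67.90 Ω (source resistance + R1).
With V_DC suppressed (replaced by a short), R_th = R1' ‖ R2 = (67.90 × 3.66)/(67.90 + 3.66) = 3.473 Ω.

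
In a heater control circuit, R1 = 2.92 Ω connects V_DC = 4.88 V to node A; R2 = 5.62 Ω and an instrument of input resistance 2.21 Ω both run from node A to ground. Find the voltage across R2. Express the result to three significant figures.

First combine the lower leg with the load: R2 ‖ R_L = 1.586 Ω.
Then V_out = V_DC · R2'/(R1 + R2') = 4.88 × 1.586/4.506 = 1.718 V.

V_out ≈ 1.72 V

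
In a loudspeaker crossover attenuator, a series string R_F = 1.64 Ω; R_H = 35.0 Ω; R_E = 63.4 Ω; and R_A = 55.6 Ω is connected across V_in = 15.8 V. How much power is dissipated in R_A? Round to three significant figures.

P ≈ 0.573 W

ΣR = 155.6 Ω → I = 15.8/155.6 = 0.1015 A.
V(R_A) = I·R = 5.644 V; P = V·I = 5.644 × 0.1015 = 0.5730 W.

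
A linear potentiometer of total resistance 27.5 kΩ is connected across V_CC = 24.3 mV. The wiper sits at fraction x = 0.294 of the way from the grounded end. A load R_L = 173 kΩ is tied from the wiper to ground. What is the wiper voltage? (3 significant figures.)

V_out ≈ 6.92 mV

Lower segment x·R_p = 8.085 kΩ; upper segment (1−x)·R_p = 19.41 kΩ.
R_L loads the lower segment: effective lower R = 7.724 kΩ.
Then V_out = V_CC · 7.724/(19.41 + 7.724) = 6.916 mV.
(Unloaded: V_out = x·V_CC = 7.14 mV.)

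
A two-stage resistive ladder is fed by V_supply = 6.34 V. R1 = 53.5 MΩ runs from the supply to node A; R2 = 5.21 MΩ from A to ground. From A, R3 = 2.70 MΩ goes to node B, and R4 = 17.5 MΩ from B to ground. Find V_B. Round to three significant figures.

V_B ≈ 0.395 V

Looking into the second stage from A: R3 + R4 = 20.20 MΩ appears in parallel with R2.
Effective lower resistance at A: R2 ‖ 20.20 = 4.142 MΩ.
V_A = 6.34 × 4.142/(53.5 + 4.142) = 0.4556 V.
Stage 2 is unloaded, so V_B = V_A · R4/(R3+R4) = 0.4556 × 17.5/20.20 = 0.3947 V.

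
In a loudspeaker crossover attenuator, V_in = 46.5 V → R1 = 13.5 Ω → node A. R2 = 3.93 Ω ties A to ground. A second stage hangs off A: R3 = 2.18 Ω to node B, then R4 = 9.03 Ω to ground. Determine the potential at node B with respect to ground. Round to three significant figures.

Node A sees R2 in parallel with the series input of stage 2, R3 + R4 = 11.21 Ω.
R2 ‖ (R3+R4) = 2.910 Ω.
V_A = 46.5 × 2.910/(13.5 + 2.910) = 8.246 V.
Then the unloaded second divider: V_B = V_A × R4/(R3+R4) = 8.246 × 0.8055 = 6.642 V.

V_B ≈ 6.64 V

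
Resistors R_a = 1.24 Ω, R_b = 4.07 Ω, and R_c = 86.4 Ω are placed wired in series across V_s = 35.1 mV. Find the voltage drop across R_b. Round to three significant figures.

V ≈ 1.56 mV

Series total: ΣR = 1.24 + 4.07 + 86.4 = 91.71 Ω.
By the voltage-divider rule, V = 35.1 × 4.070/91.71 = 1.558 mV.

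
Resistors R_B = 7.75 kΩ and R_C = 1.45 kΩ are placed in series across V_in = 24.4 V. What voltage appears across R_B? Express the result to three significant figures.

ΣR = 7.75 + 1.45 = 9.200 kΩ.
Voltage divider: V = V_in · (7.750 / 9.200) = 24.4 × 0.8424 = 20.55 V.

V ≈ 20.6 V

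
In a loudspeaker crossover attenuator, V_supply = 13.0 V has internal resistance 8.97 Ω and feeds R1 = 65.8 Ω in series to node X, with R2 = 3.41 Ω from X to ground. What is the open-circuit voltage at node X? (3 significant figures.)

V_th ≈ 0.567 V

R1' = 8.97 + 65.8 = 74.77 Ω (source resistance + R1).
With X open, the divider is unloaded: V_th = 13.0 × 3.41/78.18 = 0.5670 V.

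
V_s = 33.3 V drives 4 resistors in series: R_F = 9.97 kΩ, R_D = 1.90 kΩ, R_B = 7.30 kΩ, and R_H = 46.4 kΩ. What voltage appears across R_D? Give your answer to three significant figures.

V ≈ 0.965 V

Series total: ΣR = 9.97 + 1.90 + 7.30 + 46.4 = 65.57 kΩ.
V = V_s · R/ΣR = 33.3 × 0.02898 = 0.9649 V.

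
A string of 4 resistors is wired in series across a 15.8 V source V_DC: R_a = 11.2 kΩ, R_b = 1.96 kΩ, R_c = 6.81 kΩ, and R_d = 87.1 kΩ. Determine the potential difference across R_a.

V ≈ 1.65 V

Total series resistance ΣR = 11.2 + 1.96 + 6.81 + 87.1 = 107.1 kΩ.
V = V_DC · R/ΣR = 15.8 × 0.1046 = 1.653 V.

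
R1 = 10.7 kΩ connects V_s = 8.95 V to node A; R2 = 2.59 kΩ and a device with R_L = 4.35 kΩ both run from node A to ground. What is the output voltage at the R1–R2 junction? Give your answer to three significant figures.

V_out ≈ 1.18 V

R2 ‖ R_L = (2.59 × 4.35)/(2.59 + 4.35) = 1.623 kΩ.
Voltage divider with the loaded lower leg: V_out = 8.95 × 1.623/(10.7 + 1.623) = 8.95 × 0.1317 = 1.179 V.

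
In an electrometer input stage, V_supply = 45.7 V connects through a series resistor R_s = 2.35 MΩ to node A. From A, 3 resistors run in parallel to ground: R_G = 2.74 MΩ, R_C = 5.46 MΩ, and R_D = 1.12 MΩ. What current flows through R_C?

I ≈ 1.91 µA

Combine the parallel branches: R_p = (1/2.74 + 1/5.46 + 1/1.12)⁻¹ = 0.6940 MΩ.
V_A by voltage divider: V_A = 45.7 × 0.6940/(2.35 + 0.6940) = 10.42 V.
Branch current I = V_A/R_C = 10.42/5.46 = 1.908 µA.
(Equivalently: I_total = 15.01 µA, then current-divider fraction G_k/ΣG = 0.1271.)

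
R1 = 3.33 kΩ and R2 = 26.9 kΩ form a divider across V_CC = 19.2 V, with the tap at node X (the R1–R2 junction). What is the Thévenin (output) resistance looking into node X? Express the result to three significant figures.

With V_CC suppressed (replaced by a short), R_th = R1 ‖ R2 = (3.330 × 26.9)/(3.330 + 26.9) = 2.963 kΩ.

R_th ≈ 2.96 kΩ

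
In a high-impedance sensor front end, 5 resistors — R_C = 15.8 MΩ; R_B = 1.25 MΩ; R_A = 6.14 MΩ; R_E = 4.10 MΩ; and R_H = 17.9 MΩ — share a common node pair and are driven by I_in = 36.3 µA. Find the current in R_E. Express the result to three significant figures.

I ≈ 6.68 µA

ΣG = 1/15.8 + 1/1.25 + 1/6.14 + 1/4.10 + 1/17.9 = 1.326.
Current divider: I(R_E) = I_in · G_k/ΣG = 36.3 × (0.2439/1.326) = 36.3 × 0.1839 = 6.677 µA.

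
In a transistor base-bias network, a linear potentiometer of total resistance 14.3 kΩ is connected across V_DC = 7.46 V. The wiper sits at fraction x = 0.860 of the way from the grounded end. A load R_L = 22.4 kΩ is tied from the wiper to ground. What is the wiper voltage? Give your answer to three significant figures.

V_out ≈ 5.96 V

Split the track: R_lower = x·R_p = 12.30 kΩ, R_upper = (1−x)·R_p = 2.002 kΩ.
Lower segment in parallel with the load: 12.30 ‖ 22.4 = 7.939 kΩ.
V_out = 7.46 × 7.939/(2.002 + 7.939) = 5.958 V.
(Unloaded: V_out = x·V_DC = 6.42 V.)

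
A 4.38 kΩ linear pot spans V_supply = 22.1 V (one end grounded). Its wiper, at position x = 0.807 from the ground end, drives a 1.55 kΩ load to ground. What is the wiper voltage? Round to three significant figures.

V_out ≈ 12.4 V

Split the track: R_lower = x·R_p = 3.535 kΩ, R_upper = (1−x)·R_p = 0.8453 kΩ.
Lower segment in parallel with the load: 3.535 ‖ 1.55 = 1.078 kΩ.
Then V_out = V_supply · 1.078/(0.8453 + 1.078) = 12.38 V.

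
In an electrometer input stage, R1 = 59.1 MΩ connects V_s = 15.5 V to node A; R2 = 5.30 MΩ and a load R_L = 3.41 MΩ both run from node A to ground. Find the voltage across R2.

The load sits in parallel with R2, giving an effective lower resistance R2' = R2·R_L/(R2+R_L) = 2.075 MΩ.
Now apply the divider: V_out = 15.5 × 0.03392 = 0.5257 V.

V_out ≈ 0.526 V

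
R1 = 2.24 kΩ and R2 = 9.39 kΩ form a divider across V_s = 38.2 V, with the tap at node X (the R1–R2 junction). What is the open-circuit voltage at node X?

V_th ≈ 30.8 V

Open-circuit (no load on X): V_th = V_s · R2/(R1 + R2) = 38.2 × 9.39/(2.240 + 9.39) = 30.84 V.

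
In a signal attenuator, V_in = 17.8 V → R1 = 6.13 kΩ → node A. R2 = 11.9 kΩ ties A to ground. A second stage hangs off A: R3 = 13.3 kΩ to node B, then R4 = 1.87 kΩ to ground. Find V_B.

Node A sees R2 in parallel with the series input of stage 2, R3 + R4 = 15.17 kΩ.
R2 ‖ (R3+R4) = 6.669 kΩ.
V_A = 17.8 × 6.669/(6.13 + 6.669) = 9.275 V.
Then the unloaded second divider: V_B = V_A × R4/(R3+R4) = 9.275 × 0.1233 = 1.143 V.

V_B ≈ 1.14 V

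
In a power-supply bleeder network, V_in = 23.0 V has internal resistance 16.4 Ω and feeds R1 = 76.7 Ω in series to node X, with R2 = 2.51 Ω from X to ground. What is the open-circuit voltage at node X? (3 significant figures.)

R1' = 16.4 + 76.7 = 93.10 Ω (source resistance + R1).
V_th is the unloaded tap voltage: V_in · R2/(R1'+R2) = 23.0 × 0.02625 = 0.6038 V.

V_th ≈ 0.604 V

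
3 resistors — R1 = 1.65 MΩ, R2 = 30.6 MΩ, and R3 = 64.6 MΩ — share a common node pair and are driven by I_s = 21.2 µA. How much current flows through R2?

ΣG = 1/1.65 + 1/30.6 + 1/64.6 = 0.6542.
By the current-divider rule, I = I_s · G_k/ΣG = 21.2 × 0.04995 = 1.059 µA.

I ≈ 1.06 µA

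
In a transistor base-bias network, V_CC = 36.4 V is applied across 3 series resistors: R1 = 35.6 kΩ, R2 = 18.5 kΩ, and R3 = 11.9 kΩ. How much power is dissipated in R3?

The common current is I = 36.4/66.00 = 0.5515 mA.
V(R3) = I·R = 6.563 V; P = V·I = 6.563 × 0.5515 = 3.620 mW.

P ≈ 3.62 mW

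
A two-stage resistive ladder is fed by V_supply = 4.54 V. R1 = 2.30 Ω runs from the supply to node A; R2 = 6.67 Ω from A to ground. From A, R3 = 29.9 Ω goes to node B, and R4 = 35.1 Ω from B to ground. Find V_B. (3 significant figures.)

Looking into the second stage from A: R3 + R4 = 65.00 Ω appears in parallel with R2.
R2 ‖ (R3+R4) = 6.049 Ω.
First divider: V_A = V_supply · 6.049/(2.30 + 6.049) = 3.289 V.
V_B = V_A × 0.5400 = 1.776 V.

V_B ≈ 1.78 V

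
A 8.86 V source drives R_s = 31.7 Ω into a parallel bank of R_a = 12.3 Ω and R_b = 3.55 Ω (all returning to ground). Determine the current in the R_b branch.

I ≈ 0.200 A

Combine the parallel branches: R_p = (1/12.3 + 1/3.55)⁻¹ = 2.755 Ω.
Node voltage V_A = V_in · R_p/(R_s + R_p) = 8.86 × 0.07996 = 0.7084 V.
Branch current I = V_A/R_b = 0.7084/3.55 = 0.1996 A.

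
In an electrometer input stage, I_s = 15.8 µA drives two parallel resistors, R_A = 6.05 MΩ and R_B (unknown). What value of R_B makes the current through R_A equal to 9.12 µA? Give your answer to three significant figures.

The fraction through R_A equals R_B/(R_A+R_B).
9.12/15.8 = R_B/(R_A + R_B) → R_B = R_A · (0.5772)/(1 − 0.5772) = 6.05 × 1.365 = 8.260 MΩ.

R_B ≈ 8.26 MΩ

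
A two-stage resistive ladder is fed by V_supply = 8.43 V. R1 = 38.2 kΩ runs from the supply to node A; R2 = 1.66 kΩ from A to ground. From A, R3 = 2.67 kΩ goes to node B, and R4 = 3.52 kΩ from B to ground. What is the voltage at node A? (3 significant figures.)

Looking into the second stage from A: R3 + R4 = 6.190 kΩ appears in parallel with R2.
R2 ‖ (R3+R4) = 1.309 kΩ.
So V_A = 8.43 × 0.03313 = 0.2793 V.

V_A ≈ 0.279 V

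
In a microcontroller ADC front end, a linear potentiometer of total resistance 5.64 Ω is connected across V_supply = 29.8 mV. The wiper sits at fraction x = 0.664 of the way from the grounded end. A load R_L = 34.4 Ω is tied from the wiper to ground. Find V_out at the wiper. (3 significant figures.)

Lower segment x·R_p = 3.745 Ω; upper segment (1−x)·R_p = 1.895 Ω.
(x·R_p) ‖ R_L = 3.377 Ω.
V_out = 29.8 × 3.377/(1.895 + 3.377) = 19.09 mV.

V_out ≈ 19.1 mV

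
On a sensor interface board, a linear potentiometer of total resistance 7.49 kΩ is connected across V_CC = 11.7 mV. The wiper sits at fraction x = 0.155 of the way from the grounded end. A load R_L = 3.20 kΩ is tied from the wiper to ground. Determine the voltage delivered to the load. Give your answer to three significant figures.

V_out ≈ 1.39 mV

Lower segment x·R_p = 1.161 kΩ; upper segment (1−x)·R_p = 6.329 kΩ.
Lower segment in parallel with the load: 1.161 ‖ 3.20 = 0.8519 kΩ.
V_out = 11.7 × 0.8519/(6.329 + 0.8519) = 1.388 mV.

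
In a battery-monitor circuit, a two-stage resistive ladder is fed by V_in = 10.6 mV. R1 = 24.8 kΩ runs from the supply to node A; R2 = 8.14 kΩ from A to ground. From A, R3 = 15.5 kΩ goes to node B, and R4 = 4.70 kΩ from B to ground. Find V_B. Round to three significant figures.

V_B ≈ 0.468 mV

The second stage (R3 + R4 = 20.20 kΩ) loads node A in parallel with R2.
Effective lower resistance at A: R2 ‖ 20.20 = 5.802 kΩ.
So V_A = 10.6 × 0.1896 = 2.010 mV.
Stage 2 is unloaded, so V_B = V_A · R4/(R3+R4) = 2.010 × 4.70/20.20 = 0.4676 mV.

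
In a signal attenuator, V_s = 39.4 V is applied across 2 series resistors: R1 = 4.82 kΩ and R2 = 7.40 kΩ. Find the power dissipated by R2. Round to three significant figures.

P ≈ 76.9 mW

The common current is I = 39.4/12.22 = 3.224 mA.
P = I²R = 10.40 × 7.40 = 76.93 mW.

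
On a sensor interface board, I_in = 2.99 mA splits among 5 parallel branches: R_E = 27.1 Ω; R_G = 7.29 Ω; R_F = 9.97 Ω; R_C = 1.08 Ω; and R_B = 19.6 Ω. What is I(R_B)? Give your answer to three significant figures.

ΣG = 1/27.1 + 1/7.29 + 1/9.97 + 1/1.08 + 1/19.6 = 1.251.
By the current-divider rule, I = I_in · G_k/ΣG = 2.99 × 0.04077 = 0.1219 mA.

I ≈ 0.122 mA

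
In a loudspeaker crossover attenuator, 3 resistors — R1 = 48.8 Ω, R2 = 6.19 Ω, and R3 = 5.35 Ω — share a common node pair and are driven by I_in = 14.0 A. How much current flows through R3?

Conductances: ΣG = 1/48.8 + 1/6.19 + 1/5.35 = 0.3690 (1/Ω).
By the current-divider rule, I = I_in · G_k/ΣG = 14.0 × 0.5066 = 7.092 A.

I ≈ 7.09 A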